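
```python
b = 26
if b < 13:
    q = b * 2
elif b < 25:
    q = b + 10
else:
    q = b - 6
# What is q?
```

Trace:
`b = 26` → b = 26
`if b < 13: ...` → b < 13 is False, b < 25 is False, take else branch → q = 20
So q = 20

Answer: 20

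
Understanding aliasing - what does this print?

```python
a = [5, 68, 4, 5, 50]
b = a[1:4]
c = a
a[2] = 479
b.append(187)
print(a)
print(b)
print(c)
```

Key concept: slice vs alias.
Step by step:
`a = [5, 68, 4, 5, 50]` → a = [5, 68, 4, 5, 50]
`b = a[1:4]` → b = [68, 4, 5]
`c = a` → c = [5, 68, 4, 5, 50] (same object as a)
`a[2] = 479` → a = [5, 68, 479, 5, 50] (same object as c); c = [5, 68, 479, 5, 50] (same object as a)
`b.append(187)` → b = [68, 4, 5, 187]
`print(a)` → prints [5, 68, 479, 5, 50]
`print(b)` → prints [68, 4, 5, 187]
`print(c)` → prints [5, 68, 479, 5, 50]

Answer:
[5, 68, 479, 5, 50]
[68, 4, 5, 187]
[5, 68, 479, 5, 50]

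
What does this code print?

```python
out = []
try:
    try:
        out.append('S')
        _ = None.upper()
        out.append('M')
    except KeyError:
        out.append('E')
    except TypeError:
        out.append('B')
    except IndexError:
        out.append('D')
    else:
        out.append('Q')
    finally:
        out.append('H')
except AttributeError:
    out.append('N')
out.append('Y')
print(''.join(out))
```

Execution trace: 'S' (inner try body) → 'H' (inner finally) → 'N' (outer except AttributeError) → 'Y' (after the try/except). Output: SHNY

Answer: SHNY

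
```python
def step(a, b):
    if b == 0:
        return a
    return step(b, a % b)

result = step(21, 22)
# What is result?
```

step(21, 22) -> step(22, 21) -> step(21, 1) -> step(1, 0) -> 1

Answer: 1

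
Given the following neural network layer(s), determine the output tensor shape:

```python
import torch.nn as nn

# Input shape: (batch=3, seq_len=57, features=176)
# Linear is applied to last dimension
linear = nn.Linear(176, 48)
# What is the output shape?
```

Input: (3, 57, 176) -> Output: (3, 57, 48)

Answer: (3, 57, 48)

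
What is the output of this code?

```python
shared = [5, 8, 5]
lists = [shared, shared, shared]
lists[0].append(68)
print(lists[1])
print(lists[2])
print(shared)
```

Key concept: list of same reference.
Step by step:
`shared = [5, 8, 5]` → shared = [5, 8, 5]
`lists = [shared, shared, shared]` → lists = [[5, 8, 5], [5, 8, 5], [5, 8, 5]]
`lists[0].append(68)` → shared = [5, 8, 5, 68]; lists = [[5, 8, 5, 68], [5, 8, 5, 68], [5, 8, 5, 68]]
`print(lists[1])` → prints [5, 8, 5, 68]
`print(lists[2])` → prints [5, 8, 5, 68]
`print(shared)` → prints [5, 8, 5, 68]

Answer:
[5, 8, 5, 68]
[5, 8, 5, 68]
[5, 8, 5, 68]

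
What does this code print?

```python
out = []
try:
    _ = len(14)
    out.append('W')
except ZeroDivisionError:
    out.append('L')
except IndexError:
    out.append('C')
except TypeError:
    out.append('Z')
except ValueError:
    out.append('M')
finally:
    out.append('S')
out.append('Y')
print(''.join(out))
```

Execution trace: 'Z' (except TypeError) → 'S' (finally) → 'Y' (after the try/except). Output: ZSY

Answer: ZSY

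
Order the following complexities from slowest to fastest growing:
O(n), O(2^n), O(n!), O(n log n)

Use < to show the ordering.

Ordered by growth rate: O(n) < O(n log n) < O(2^n) < O(n!)

Answer: O(n) < O(n log n) < O(2^n) < O(n!)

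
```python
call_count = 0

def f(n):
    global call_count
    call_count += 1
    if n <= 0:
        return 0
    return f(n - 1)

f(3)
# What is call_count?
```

Linear recursion stepping by 1: 4 calls from n=3 down to ≤0.

Answer: 4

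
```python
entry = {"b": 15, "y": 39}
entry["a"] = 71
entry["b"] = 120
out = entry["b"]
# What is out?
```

Trace:
`entry = {"b": 15, "y": 39}` → entry = {'b': 15, 'y': 39}
`entry["a"] = 71` → entry = {'b': 15, 'y': 39, 'a': 71}
`entry["b"] = 120` → entry = {'b': 120, 'y': 39, 'a': 71}
`out = entry["b"]` → out = 120
So out = 120

Answer: 120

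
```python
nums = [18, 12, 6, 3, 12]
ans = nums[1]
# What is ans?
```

Trace:
`nums = [18, 12, 6, 3, 12]` → nums = [18, 12, 6, 3, 12]
`ans = nums[1]` → ans = 12
So ans = 12

Answer: 12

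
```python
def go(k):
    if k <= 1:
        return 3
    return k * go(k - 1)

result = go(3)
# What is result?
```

go(3) = 3 * 2 * 3 = 18

Answer: 18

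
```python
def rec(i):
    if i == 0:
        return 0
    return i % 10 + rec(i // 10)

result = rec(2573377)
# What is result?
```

Sum of digits of 2573377: 7 + 7 + 3 + 3 + 7 + 5 + 2 = 34

Answer: 34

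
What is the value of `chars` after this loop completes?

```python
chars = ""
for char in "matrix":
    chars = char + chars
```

Reverse 'matrix'
`chars` takes the values: "" → "m" → "am" → "tam" → "rtam" → "irtam" → "xirtam"

Answer: "xirtam"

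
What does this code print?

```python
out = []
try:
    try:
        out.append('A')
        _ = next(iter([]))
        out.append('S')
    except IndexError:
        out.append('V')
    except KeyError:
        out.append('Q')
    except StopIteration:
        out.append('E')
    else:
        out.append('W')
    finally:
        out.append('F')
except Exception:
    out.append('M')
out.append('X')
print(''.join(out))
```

Execution trace: 'A' (inner try body) → 'E' (inner except StopIteration) → 'F' (inner finally) → 'X' (after the try/except). Output: AEFX

Answer: AEFX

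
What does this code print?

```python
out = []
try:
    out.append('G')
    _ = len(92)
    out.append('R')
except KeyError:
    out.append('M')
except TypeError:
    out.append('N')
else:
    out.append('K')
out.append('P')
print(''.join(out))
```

Execution trace: 'G' (try body) → 'N' (except TypeError) → 'P' (after the try/except). Output: GNP

Answer: GNP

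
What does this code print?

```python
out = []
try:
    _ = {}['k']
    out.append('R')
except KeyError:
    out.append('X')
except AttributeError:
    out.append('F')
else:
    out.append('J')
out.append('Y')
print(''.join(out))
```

Execution trace: 'X' (except KeyError) → 'Y' (after the try/except). Output: XY

Answer: XY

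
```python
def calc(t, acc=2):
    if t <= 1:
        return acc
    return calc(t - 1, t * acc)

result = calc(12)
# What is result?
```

Accumulator trace (n, acc): (12, 2) -> (11, 24) -> (10, 264) -> (9, 2640) -> (8, 23760) -> (7, 190080) -> (6, 1330560) -> (5, 7983360) -> (4, 39916800) -> (3, 159667200) -> (2, 479001600) -> (1, 958003200) -> return 958003200

Answer: 958003200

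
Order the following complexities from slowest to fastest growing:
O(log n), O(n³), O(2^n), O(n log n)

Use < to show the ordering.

Ordered by growth rate: O(log n) < O(n log n) < O(n³) < O(2^n)

Answer: O(log n) < O(n log n) < O(n³) < O(2^n)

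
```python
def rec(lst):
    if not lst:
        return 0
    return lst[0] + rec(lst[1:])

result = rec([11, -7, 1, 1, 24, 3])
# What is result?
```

11 + (-7) + 1 + 1 + 24 + 3 + 0 = 33

Answer: 33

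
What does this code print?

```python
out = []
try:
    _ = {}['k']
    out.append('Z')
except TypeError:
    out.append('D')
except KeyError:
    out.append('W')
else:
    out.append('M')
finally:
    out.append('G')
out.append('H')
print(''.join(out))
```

Execution trace: 'W' (except KeyError) → 'G' (finally) → 'H' (after the try/except). Output: WGH

Answer: WGH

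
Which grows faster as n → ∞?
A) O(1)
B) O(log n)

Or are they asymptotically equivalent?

O(1) vs O(log n): Higher order terms dominate.

Answer: B) O(log n) grows faster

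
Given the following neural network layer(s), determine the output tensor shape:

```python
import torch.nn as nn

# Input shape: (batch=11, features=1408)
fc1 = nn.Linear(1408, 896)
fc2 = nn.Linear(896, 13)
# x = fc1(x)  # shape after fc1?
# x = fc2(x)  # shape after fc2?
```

Input: (11, 1408) -> after fc1: (11, 896) -> Output: (11, 13)

Answer: (11, 13)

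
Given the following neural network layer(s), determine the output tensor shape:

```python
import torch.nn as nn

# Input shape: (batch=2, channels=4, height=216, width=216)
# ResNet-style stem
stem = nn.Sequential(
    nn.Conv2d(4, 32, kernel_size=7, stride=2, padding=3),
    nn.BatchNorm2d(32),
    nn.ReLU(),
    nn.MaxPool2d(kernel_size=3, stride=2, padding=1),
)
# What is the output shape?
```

Input: (2, 4, 216, 216) -> after Conv2d 7x7 stride=2: (2, 32, 108, 108) -> Output: (2, 32, 54, 54)

Answer: (2, 32, 54, 54)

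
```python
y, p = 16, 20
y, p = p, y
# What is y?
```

Trace:
`y, p = 16, 20` → y = 16; p = 20
`y, p = p, y` → y = 20; p = 16
So y = 20

Answer: 20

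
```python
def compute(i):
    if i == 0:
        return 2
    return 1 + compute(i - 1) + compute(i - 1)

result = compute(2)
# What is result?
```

compute(i) = 1 + 2·compute(i-1), compute(0)=2. Closed form: (2+1)·2^2 - 1 = 11.

Answer: 11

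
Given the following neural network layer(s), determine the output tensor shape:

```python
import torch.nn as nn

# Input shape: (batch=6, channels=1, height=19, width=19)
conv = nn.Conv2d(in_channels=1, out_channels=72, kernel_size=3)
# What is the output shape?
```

Input: (6, 1, 19, 19) -> Output: (6, 72, 17, 17)

Answer: (6, 72, 17, 17)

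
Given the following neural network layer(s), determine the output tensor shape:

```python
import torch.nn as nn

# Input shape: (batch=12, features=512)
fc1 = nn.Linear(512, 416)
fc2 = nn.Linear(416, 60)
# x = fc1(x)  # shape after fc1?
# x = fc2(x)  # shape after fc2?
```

Input: (12, 512) -> after fc1: (12, 416) -> Output: (12, 60)

Answer: (12, 60)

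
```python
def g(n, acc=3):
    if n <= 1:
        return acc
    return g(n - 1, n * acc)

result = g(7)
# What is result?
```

Accumulator trace (n, acc): (7, 3) -> (6, 21) -> (5, 126) -> (4, 630) -> (3, 2520) -> (2, 7560) -> (1, 15120) -> return 15120

Answer: 15120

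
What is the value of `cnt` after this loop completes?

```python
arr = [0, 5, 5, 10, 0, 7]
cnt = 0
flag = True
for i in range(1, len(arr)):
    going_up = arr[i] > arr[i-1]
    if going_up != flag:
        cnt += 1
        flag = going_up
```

Count direction changes in [0, 5, 5, 10, 0, 7]
`cnt` takes the values: 0 → 1 → 2 → 3 → 4

Answer: 4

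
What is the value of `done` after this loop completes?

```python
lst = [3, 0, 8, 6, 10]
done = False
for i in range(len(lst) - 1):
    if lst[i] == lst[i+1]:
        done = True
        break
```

Check consecutive duplicates in [3, 0, 8, 6, 10]
`done` takes the values: False

Answer: False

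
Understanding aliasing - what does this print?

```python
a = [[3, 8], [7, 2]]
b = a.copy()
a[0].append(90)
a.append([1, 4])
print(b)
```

Key concept: shallow copy with nested lists.
Step by step:
`a = [[3, 8], [7, 2]]` → a = [[3, 8], [7, 2]]
`b = a.copy()` → b = [[3, 8], [7, 2]]
`a[0].append(90)` → a = [[3, 8, 90], [7, 2]]; b = [[3, 8, 90], [7, 2]]
`a.append([1, 4])` → a = [[3, 8, 90], [7, 2], [1, 4]]
`print(b)` → prints [[3, 8, 90], [7, 2]]

Answer: [[3, 8, 90], [7, 2]]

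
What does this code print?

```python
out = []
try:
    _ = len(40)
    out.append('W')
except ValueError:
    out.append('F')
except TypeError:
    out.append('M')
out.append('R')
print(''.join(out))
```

Execution trace: 'M' (except TypeError) → 'R' (after the try/except). Output: MR

Answer: MR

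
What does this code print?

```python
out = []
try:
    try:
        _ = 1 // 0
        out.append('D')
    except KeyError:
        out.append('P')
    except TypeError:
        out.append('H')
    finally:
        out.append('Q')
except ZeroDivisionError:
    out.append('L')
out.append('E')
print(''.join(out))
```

Execution trace: 'Q' (inner finally) → 'L' (outer except ZeroDivisionError) → 'E' (after the try/except). Output: QLE

Answer: QLE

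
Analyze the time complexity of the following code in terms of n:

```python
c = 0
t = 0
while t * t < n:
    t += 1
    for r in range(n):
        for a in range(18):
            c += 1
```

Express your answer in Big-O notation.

Each loop level contributes: √n × n × 1. Multiplying the contributions gives O(n√n).

Answer: O(n√n)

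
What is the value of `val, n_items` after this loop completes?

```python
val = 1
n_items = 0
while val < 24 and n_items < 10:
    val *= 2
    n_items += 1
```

Double until >= 24 or 10 iterations
`val, n_items` takes the values: (1, 0) → (2, 0) → (2, 1) → (4, 1) → (4, 2) → (8, 2) → (8, 3) → (16, 3) → (16, 4) → (32, 4) → (32, 5)

Answer: 32, 5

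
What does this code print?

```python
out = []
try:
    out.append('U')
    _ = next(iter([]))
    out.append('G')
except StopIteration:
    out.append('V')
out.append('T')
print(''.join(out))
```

Execution trace: 'U' (try body) → 'V' (except StopIteration) → 'T' (after the try/except). Output: UVT

Answer: UVT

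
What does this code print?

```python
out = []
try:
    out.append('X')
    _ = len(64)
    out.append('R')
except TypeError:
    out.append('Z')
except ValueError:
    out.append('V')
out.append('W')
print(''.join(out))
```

Execution trace: 'X' (try body) → 'Z' (except TypeError) → 'W' (after the try/except). Output: XZW

Answer: XZW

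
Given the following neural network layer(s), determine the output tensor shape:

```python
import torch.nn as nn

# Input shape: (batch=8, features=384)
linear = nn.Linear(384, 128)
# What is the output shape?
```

Input: (8, 384) -> Output: (8, 128)

Answer: (8, 128)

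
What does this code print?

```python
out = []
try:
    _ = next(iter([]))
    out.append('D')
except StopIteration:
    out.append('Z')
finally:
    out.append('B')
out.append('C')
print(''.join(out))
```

Execution trace: 'Z' (except StopIteration) → 'B' (finally) → 'C' (after the try/except). Output: ZBC

Answer: ZBC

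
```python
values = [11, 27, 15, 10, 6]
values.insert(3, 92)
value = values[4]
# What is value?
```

Trace:
`values = [11, 27, 15, 10, 6]` → values = [11, 27, 15, 10, 6]
`values.insert(3, 92)` → values = [11, 27, 15, 92, 10, 6]
`value = values[4]` → value = 10
So value = 10

Answer: 10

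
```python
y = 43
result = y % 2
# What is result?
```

Trace:
`y = 43` → y = 43
`result = y % 2` → result = 1
So result = 1

Answer: 1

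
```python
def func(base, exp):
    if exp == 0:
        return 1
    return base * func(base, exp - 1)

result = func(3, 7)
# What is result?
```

func(3, 7) = 3 * 3 * 3 * 3 * 3 * 3 * 3 = 2187

Answer: 2187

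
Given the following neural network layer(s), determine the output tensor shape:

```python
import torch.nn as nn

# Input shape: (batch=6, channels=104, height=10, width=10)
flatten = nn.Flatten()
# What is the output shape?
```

Input: (6, 104, 10, 10) -> Output: (6, 10400)

Answer: (6, 10400)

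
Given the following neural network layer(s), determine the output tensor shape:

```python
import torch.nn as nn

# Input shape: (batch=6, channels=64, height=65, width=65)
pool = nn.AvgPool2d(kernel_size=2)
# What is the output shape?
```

Input: (6, 64, 65, 65) -> Output: (6, 64, 32, 32)

Answer: (6, 64, 32, 32)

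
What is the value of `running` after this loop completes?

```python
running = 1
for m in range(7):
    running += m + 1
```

Start at 1, add 1 to 7 = 29
`running` takes the values: 1 → 2 → 4 → 7 → 11 → 16 → 22 → 29

Answer: 29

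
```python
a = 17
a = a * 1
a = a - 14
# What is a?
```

Trace:
`a = 17` → a = 17
`a = a * 1` → a = 17
`a = a - 14` → a = 3
So a = 3

Answer: 3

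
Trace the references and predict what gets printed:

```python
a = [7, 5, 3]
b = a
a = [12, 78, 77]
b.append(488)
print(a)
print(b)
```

Key concept: rebinding vs mutation: a is rebound to a new list, b still points at the original.
Step by step:
`a = [7, 5, 3]` → a = [7, 5, 3]
`b = a` → b = [7, 5, 3] (same object as a)
`a = [12, 78, 77]` → a = [12, 78, 77]
`b.append(488)` → b = [7, 5, 3, 488]
`print(a)` → prints [12, 78, 77]
`print(b)` → prints [7, 5, 3, 488]

Answer:
[12, 78, 77]
[7, 5, 3, 488]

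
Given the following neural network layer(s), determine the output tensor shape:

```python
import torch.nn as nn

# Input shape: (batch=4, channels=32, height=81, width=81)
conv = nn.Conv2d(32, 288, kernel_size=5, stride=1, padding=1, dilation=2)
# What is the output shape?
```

Input: (4, 32, 81, 81) -> Output: (4, 288, 75, 75)

Answer: (4, 288, 75, 75)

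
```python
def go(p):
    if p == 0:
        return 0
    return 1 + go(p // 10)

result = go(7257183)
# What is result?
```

Count of digits of 7257183: 7

Answer: 7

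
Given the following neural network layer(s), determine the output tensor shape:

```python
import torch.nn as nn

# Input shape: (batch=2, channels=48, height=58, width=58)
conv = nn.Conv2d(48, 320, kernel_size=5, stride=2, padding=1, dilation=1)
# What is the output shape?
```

Input: (2, 48, 58, 58) -> Output: (2, 320, 28, 28)

Answer: (2, 320, 28, 28)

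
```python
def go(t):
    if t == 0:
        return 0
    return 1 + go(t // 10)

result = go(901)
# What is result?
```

Count of digits of 901: 3

Answer: 3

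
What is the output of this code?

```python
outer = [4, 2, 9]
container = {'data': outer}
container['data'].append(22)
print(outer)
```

Key concept: dict holds reference to list.
Step by step:
`outer = [4, 2, 9]` → outer = [4, 2, 9]
`container = {'data': outer}` → container = {'data': [4, 2, 9]}
`container['data'].append(22)` → outer = [4, 2, 9, 22]; container = {'data': [4, 2, 9, 22]}
`print(outer)` → prints [4, 2, 9, 22]

Answer: [4, 2, 9, 22]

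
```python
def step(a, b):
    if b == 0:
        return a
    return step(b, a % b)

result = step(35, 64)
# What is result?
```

step(35, 64) -> step(64, 35) -> step(35, 29) -> step(29, 6) -> step(6, 5) -> step(5, 1) -> step(1, 0) -> 1

Answer: 1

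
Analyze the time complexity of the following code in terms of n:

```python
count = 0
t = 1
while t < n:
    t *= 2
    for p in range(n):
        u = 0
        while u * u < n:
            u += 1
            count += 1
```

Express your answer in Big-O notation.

Each loop level contributes: log n × n × √n. Multiplying the contributions gives O(n√n log n).

Answer: O(n√n log n)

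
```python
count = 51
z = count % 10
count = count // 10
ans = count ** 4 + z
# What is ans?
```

Trace:
`count = 51` → count = 51
`z = count % 10` → z = 1
`count = count // 10` → count = 5
`ans = count ** 4 + z` → ans = 626
So ans = 626

Answer: 626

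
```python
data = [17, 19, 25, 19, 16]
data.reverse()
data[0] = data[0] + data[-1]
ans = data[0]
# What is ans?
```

Trace:
`data = [17, 19, 25, 19, 16]` → data = [17, 19, 25, 19, 16]
`data.reverse()` → data = [16, 19, 25, 19, 17]
`data[0] = data[0] + data[-1]` → data = [33, 19, 25, 19, 17]
`ans = data[0]` → ans = 33
So ans = 33

Answer: 33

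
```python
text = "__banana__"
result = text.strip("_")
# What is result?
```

Trace:
`text = "__banana__"` → text = '__banana__'
`result = text.strip("_")` → result = 'banana'
So result = 'banana'

Answer: 'banana'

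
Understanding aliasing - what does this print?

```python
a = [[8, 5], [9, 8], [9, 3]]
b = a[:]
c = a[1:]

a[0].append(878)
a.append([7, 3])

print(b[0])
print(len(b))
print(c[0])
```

Key concept: slice with nested mutation.
Step by step:
`a = [[8, 5], [9, 8], [9, 3]]` → a = [[8, 5], [9, 8], [9, 3]]
`b = a[:]` → b = [[8, 5], [9, 8], [9, 3]]
`c = a[1:]` → c = [[9, 8], [9, 3]]
`a[0].append(878)` → a = [[8, 5, 878], [9, 8], [9, 3]]; b = [[8, 5, 878], [9, 8], [9, 3]]
`a.append([7, 3])` → a = [[8, 5, 878], [9, 8], [9, 3], [7, 3]]
`print(b[0])` → prints [8, 5, 878]
`print(len(b))` → prints 3
`print(c[0])` → prints [9, 8]

Answer:
[8, 5, 878]
3
[9, 8]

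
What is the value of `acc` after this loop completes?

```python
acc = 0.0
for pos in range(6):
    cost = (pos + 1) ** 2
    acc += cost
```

Sum of squared losses 1² + 2² + ... + 6²
`acc` takes the values: 0.0 → 1.0 → 5.0 → 14.0 → 30.0 → 55.0 → 91.0

Answer: 91.0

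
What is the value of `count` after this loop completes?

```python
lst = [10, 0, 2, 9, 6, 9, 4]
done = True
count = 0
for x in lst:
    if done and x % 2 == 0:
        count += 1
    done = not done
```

Count even values at even positions
`count` takes the values: 0 → 1 → 2 → 3 → 4

Answer: 4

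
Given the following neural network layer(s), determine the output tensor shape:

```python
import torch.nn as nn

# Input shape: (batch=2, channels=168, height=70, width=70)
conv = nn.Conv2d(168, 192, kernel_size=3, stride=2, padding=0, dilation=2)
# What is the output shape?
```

Input: (2, 168, 70, 70) -> Output: (2, 192, 33, 33)

Answer: (2, 192, 33, 33)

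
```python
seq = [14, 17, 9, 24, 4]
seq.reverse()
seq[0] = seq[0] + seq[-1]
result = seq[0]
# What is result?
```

Trace:
`seq = [14, 17, 9, 24, 4]` → seq = [14, 17, 9, 24, 4]
`seq.reverse()` → seq = [4, 24, 9, 17, 14]
`seq[0] = seq[0] + seq[-1]` → seq = [18, 24, 9, 17, 14]
`result = seq[0]` → result = 18
So result = 18

Answer: 18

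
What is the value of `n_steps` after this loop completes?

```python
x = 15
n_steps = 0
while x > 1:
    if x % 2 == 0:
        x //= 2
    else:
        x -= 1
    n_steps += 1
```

Steps to reduce 15 to 1
`n_steps` takes the values: 0 → 1 → 2 → 3 → 4 → 5 → 6

Answer: 6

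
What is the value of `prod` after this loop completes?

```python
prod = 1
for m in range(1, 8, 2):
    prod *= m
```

Product of 1, 3, 5, ... up to 7
`prod` takes the values: 1 → 3 → 15 → 105

Answer: 105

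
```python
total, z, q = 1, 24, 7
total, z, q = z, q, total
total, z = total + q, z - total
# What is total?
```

Trace:
`total, z, q = 1, 24, 7` → total = 1; z = 24; q = 7
`total, z, q = z, q, total` → total = 24; z = 7; q = 1
`total, z = total + q, z - total` → total = 25; z = -17
So total = 25

Answer: 25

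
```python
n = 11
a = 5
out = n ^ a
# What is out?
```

Trace:
`n = 11` → n = 11
`a = 5` → a = 5
`out = n ^ a` → out = 14
So out = 14

Answer: 14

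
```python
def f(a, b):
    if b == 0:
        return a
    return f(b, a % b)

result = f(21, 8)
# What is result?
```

f(21, 8) -> f(8, 5) -> f(5, 3) -> f(3, 2) -> f(2, 1) -> f(1, 0) -> 1

Answer: 1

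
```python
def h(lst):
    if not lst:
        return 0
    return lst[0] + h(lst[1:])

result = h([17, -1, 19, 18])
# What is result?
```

17 + (-1) + 19 + 18 + 0 = 53

Answer: 53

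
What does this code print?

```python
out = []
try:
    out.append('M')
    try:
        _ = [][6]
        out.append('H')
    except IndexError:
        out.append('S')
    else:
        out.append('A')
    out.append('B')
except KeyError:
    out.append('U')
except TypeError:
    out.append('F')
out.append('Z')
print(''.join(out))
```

Execution trace: 'M' (try body) → 'S' (inner except IndexError) → 'B' (try body, no exception) → 'Z' (after the try/except). Output: MSBZ

Answer: MSBZ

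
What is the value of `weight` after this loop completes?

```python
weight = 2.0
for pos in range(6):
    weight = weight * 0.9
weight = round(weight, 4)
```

Exponential decay: 2.0 * 0.9^6
`weight` takes the values: 2.0 → 1.8 → 1.62 → 1.458 → 1.3122 → 1.18098 → 1.062882 → 1.0629

Answer: 1.0629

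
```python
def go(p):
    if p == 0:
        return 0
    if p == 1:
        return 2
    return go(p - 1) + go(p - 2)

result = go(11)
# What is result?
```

Build up from base cases: go(0)=0, go(1)=2, go(2)=2, go(3)=4, go(4)=6, go(5)=10, go(6)=16, ..., go(11)=178

Answer: 178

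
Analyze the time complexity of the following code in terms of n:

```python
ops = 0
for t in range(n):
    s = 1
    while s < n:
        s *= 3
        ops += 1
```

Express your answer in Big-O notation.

Each loop level contributes: n × log n. Multiplying the contributions gives O(n log n).

Answer: O(n log n)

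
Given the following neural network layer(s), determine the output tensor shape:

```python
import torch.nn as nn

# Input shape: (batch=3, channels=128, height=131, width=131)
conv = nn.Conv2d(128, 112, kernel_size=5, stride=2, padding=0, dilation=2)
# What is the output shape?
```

Input: (3, 128, 131, 131) -> Output: (3, 112, 62, 62)

Answer: (3, 112, 62, 62)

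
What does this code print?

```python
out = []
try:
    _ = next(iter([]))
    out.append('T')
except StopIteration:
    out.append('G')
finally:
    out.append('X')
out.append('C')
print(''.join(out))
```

Execution trace: 'G' (except StopIteration) → 'X' (finally) → 'C' (after the try/except). Output: GXC

Answer: GXC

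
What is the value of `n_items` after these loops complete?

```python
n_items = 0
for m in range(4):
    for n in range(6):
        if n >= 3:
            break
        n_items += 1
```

Inner breaks at 3, outer runs 4 times
`n_items` takes the values: 0 → 1 → 2 → 3 → 4 → 5 → 6 → 7 → 8 → 9 → 10 → 11 → 12

Answer: 12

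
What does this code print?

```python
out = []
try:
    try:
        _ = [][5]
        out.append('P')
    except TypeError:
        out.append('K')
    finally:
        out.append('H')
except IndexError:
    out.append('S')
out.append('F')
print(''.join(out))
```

Execution trace: 'H' (finally) → 'S' (outer except IndexError) → 'F' (after the try/except). Output: HSF

Answer: HSF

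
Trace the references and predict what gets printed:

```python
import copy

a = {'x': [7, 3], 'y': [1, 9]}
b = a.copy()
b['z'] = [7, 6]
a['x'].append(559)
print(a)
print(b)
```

Key concept: shallow copy of dict with mutable values.
Step by step:
`a = {'x': [7, 3], 'y': [1, 9]}` → a = {'x': [7, 3], 'y': [1, 9]}
`b = a.copy()` → b = {'x': [7, 3], 'y': [1, 9]}
`b['z'] = [7, 6]` → b = {'x': [7, 3], 'y': [1, 9], 'z': [7, 6]}
`a['x'].append(559)` → a = {'x': [7, 3, 559], 'y': [1, 9]}; b = {'x': [7, 3, 559], 'y': [1, 9], 'z': [7, 6]}
`print(a)` → prints {'x': [7, 3, 559], 'y': [1, 9]}
`print(b)` → prints {'x': [7, 3, 559], 'y': [1, 9], 'z': [7, 6]}

Answer:
{'x': [7, 3, 559], 'y': [1, 9]}
{'x': [7, 3, 559], 'y': [1, 9], 'z': [7, 6]}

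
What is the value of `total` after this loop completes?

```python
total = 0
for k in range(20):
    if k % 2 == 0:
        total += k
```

Sum of even numbers 0 to 19
`total` takes the values: 0 → 2 → 6 → 12 → 20 → 30 → 42 → 56 → 72 → 90

Answer: 90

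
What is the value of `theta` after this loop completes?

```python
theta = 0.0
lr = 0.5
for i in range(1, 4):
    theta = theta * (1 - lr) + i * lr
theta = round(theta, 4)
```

Moving average with lr=0.5
`theta` takes the values: 0.0 → 0.5 → 1.25 → 2.125

Answer: 2.125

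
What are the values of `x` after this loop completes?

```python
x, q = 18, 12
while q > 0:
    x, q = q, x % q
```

GCD of 18 and 12
`x` takes the values: 18 → 12 → 6

Answer: 6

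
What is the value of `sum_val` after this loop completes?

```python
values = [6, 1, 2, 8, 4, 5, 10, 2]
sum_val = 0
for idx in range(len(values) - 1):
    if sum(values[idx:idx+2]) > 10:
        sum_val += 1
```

Count windows with sum > 10
`sum_val` takes the values: 0 → 1 → 2 → 3

Answer: 3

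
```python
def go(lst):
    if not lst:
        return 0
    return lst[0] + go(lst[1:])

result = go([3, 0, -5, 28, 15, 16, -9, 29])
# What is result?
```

3 + 0 + (-5) + 28 + 15 + 16 + (-9) + 29 + 0 = 77

Answer: 77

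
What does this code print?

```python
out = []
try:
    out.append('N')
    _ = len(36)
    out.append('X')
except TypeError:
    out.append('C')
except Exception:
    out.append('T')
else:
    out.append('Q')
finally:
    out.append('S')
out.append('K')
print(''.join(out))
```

Execution trace: 'N' (try body) → 'C' (except TypeError) → 'S' (finally) → 'K' (after the try/except). Output: NCSK

Answer: NCSK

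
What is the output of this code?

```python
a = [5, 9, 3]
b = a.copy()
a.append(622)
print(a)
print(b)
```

Key concept: list.copy() creates independent copy.
Step by step:
`a = [5, 9, 3]` → a = [5, 9, 3]
`b = a.copy()` → b = [5, 9, 3]
`a.append(622)` → a = [5, 9, 3, 622]
`print(a)` → prints [5, 9, 3, 622]
`print(b)` → prints [5, 9, 3]

Answer:
[5, 9, 3, 622]
[5, 9, 3]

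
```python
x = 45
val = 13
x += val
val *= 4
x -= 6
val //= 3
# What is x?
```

Trace:
`x = 45` → x = 45
`val = 13` → val = 13
`x += val` → x = 58
`val *= 4` → val = 52
`x -= 6` → x = 52
`val //= 3` → val = 17
So x = 52

Answer: 52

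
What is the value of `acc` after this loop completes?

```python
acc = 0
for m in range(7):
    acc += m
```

Sum of 0 to 6 = 21
`acc` takes the values: 0 → 1 → 3 → 6 → 10 → 15 → 21

Answer: 21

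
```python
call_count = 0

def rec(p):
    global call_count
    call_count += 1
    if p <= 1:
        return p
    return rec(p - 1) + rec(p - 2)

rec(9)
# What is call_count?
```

Calls(p) = 1 + Calls(p-1) + Calls(p-2); Calls(0)=Calls(1)=1. For p=9 this gives 109.

Answer: 109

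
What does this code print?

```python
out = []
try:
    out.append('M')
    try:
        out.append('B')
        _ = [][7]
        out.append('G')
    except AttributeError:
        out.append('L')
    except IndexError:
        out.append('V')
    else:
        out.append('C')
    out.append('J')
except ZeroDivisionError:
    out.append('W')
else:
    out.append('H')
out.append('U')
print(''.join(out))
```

Execution trace: 'M' (try body) → 'B' (inner try body) → 'V' (inner except IndexError) → 'J' (try body, no exception) → 'H' (else) → 'U' (after the try/except). Output: MBVJHU

Answer: MBVJHU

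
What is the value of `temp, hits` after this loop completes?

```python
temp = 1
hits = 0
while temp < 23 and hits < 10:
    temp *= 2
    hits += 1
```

Double until >= 23 or 10 iterations
`temp, hits` takes the values: (1, 0) → (2, 0) → (2, 1) → (4, 1) → (4, 2) → (8, 2) → (8, 3) → (16, 3) → (16, 4) → (32, 4) → (32, 5)

Answer: 32, 5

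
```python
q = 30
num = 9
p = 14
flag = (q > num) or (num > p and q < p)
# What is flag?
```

Trace:
`q = 30` → q = 30
`num = 9` → num = 9
`p = 14` → p = 14
`flag = (q > num) or (num > p and q < p)` → flag = True
So flag = True

Answer: True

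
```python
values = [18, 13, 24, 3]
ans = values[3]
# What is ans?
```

Trace:
`values = [18, 13, 24, 3]` → values = [18, 13, 24, 3]
`ans = values[3]` → ans = 3
So ans = 3

Answer: 3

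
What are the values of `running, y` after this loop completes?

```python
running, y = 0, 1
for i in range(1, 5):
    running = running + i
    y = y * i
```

Sum and factorial of 1 to 4
`running, y` takes the values: (0, 1) → (1, 1) → (3, 1) → (3, 2) → (6, 2) → (6, 6) → (10, 6) → (10, 24)

Answer: 10, 24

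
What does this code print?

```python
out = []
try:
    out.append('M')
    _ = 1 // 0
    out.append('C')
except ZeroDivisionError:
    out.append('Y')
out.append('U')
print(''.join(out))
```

Execution trace: 'M' (try body) → 'Y' (except ZeroDivisionError) → 'U' (after the try/except). Output: MYU

Answer: MYU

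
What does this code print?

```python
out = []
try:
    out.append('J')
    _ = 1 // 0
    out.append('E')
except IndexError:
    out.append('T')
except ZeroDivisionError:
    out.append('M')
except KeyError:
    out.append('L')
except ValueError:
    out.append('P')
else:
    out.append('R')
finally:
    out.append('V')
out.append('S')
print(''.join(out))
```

Execution trace: 'J' (try body) → 'M' (except ZeroDivisionError) → 'V' (finally) → 'S' (after the try/except). Output: JMVS

Answer: JMVS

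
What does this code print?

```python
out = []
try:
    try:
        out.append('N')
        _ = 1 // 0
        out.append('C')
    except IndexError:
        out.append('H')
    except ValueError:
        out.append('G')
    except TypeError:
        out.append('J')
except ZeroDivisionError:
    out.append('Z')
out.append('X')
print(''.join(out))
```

Execution trace: 'N' (try body) → 'Z' (outer except ZeroDivisionError) → 'X' (after the try/except). Output: NZX

Answer: NZX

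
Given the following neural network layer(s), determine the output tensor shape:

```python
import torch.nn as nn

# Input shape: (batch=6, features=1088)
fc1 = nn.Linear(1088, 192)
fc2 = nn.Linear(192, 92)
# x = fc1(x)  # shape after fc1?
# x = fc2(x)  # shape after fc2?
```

Input: (6, 1088) -> after fc1: (6, 192) -> Output: (6, 92)

Answer: (6, 92)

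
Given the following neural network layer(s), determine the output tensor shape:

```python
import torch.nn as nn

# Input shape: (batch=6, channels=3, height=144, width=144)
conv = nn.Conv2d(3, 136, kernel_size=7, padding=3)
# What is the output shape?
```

Input: (6, 3, 144, 144) -> Output: (6, 136, 144, 144)

Answer: (6, 136, 144, 144)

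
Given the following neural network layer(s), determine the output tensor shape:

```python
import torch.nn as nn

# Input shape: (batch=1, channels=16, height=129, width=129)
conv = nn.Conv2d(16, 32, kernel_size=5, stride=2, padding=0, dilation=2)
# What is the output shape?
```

Input: (1, 16, 129, 129) -> Output: (1, 32, 61, 61)

Answer: (1, 32, 61, 61)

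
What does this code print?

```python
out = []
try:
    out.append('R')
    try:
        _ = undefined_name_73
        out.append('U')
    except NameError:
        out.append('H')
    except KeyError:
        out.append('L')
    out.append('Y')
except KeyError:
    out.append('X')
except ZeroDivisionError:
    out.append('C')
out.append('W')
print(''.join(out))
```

Execution trace: 'R' (try body) → 'H' (inner except NameError) → 'Y' (try body, no exception) → 'W' (after the try/except). Output: RHYW

Answer: RHYW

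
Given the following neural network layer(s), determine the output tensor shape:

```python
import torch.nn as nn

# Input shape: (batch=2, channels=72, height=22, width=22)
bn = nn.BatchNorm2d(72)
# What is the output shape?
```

Input: (2, 72, 22, 22) -> Output: (2, 72, 22, 22)

Answer: (2, 72, 22, 22)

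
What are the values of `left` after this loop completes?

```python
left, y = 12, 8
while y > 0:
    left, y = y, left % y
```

GCD of 12 and 8
`left` takes the values: 12 → 8 → 4

Answer: 4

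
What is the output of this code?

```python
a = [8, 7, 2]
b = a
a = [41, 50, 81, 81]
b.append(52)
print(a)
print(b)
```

Key concept: rebinding vs mutation: a is rebound to a new list, b still points at the original.
Step by step:
`a = [8, 7, 2]` → a = [8, 7, 2]
`b = a` → b = [8, 7, 2] (same object as a)
`a = [41, 50, 81, 81]` → a = [41, 50, 81, 81]
`b.append(52)` → b = [8, 7, 2, 52]
`print(a)` → prints [41, 50, 81, 81]
`print(b)` → prints [8, 7, 2, 52]

Answer:
[41, 50, 81, 81]
[8, 7, 2, 52]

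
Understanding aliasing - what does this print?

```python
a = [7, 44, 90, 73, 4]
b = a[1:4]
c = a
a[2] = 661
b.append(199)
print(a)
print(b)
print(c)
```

Key concept: slice vs alias.
Step by step:
`a = [7, 44, 90, 73, 4]` → a = [7, 44, 90, 73, 4]
`b = a[1:4]` → b = [44, 90, 73]
`c = a` → c = [7, 44, 90, 73, 4] (same object as a)
`a[2] = 661` → a = [7, 44, 661, 73, 4] (same object as c); c = [7, 44, 661, 73, 4] (same object as a)
`b.append(199)` → b = [44, 90, 73, 199]
`print(a)` → prints [7, 44, 661, 73, 4]
`print(b)` → prints [44, 90, 73, 199]
`print(c)` → prints [7, 44, 661, 73, 4]

Answer:
[7, 44, 661, 73, 4]
[44, 90, 73, 199]
[7, 44, 661, 73, 4]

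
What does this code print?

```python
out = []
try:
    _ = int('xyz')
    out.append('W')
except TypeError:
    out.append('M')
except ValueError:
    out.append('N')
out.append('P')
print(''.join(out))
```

Execution trace: 'N' (except ValueError) → 'P' (after the try/except). Output: NP

Answer: NP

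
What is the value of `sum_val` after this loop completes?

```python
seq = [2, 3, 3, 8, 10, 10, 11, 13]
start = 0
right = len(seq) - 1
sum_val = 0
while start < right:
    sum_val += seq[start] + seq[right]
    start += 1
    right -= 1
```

Sum of pairs from ends
`sum_val` takes the values: 0 → 15 → 29 → 42 → 60

Answer: 60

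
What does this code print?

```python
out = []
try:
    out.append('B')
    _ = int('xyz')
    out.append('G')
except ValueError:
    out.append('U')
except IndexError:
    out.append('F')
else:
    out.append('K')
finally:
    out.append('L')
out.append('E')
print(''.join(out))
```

Execution trace: 'B' (try body) → 'U' (except ValueError) → 'L' (finally) → 'E' (after the try/except). Output: BULE

Answer: BULE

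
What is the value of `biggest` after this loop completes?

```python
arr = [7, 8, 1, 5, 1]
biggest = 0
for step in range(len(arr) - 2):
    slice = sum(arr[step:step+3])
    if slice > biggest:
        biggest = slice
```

Max sum of 3-element window in [7, 8, 1, 5, 1]
`biggest` takes the values: 0 → 16

Answer: 16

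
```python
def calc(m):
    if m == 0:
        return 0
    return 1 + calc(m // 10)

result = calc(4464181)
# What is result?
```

Count of digits of 4464181: 7

Answer: 7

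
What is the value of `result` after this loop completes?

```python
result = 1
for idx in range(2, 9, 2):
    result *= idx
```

Product of even numbers 2 to 8
`result` takes the values: 1 → 2 → 8 → 48 → 384

Answer: 384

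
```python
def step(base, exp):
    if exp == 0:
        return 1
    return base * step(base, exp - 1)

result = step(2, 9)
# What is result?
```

step(2, 9) = 2 * 2 * 2 * 2 * 2 * 2 * 2 * 2 * 2 = 512

Answer: 512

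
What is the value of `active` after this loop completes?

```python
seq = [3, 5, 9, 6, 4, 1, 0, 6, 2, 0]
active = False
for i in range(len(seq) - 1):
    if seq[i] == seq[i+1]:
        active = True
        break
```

Check consecutive duplicates in [3, 5, 9, 6, 4, 1, 0, 6, 2, 0]
`active` takes the values: False

Answer: False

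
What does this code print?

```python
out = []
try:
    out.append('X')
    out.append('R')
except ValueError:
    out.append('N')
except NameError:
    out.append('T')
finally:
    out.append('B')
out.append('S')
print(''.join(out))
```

Execution trace: 'X' (try body) → 'R' (try body, no exception) → 'B' (finally) → 'S' (after the try/except). Output: XRBS

Answer: XRBS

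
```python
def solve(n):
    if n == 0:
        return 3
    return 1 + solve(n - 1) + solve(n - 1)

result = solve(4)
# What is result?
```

solve(n) = 1 + 2·solve(n-1), solve(0)=3. Closed form: (3+1)·2^4 - 1 = 63.

Answer: 63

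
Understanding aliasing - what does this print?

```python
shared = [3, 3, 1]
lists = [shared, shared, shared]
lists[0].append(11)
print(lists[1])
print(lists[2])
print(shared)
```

Key concept: list of same reference.
Step by step:
`shared = [3, 3, 1]` → shared = [3, 3, 1]
`lists = [shared, shared, shared]` → lists = [[3, 3, 1], [3, 3, 1], [3, 3, 1]]
`lists[0].append(11)` → shared = [3, 3, 1, 11]; lists = [[3, 3, 1, 11], [3, 3, 1, 11], [3, 3, 1, 11]]
`print(lists[1])` → prints [3, 3, 1, 11]
`print(lists[2])` → prints [3, 3, 1, 11]
`print(shared)` → prints [3, 3, 1, 11]

Answer:
[3, 3, 1, 11]
[3, 3, 1, 11]
[3, 3, 1, 11]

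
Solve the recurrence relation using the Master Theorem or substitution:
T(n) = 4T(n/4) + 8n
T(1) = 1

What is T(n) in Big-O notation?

By Master Theorem: a=4, b=4, f(n)=8n. Since log_4(4) = 1 and f(n) = Θ(n^1), Case 2 applies. T(n) = O(n log n).

Answer: O(n log n)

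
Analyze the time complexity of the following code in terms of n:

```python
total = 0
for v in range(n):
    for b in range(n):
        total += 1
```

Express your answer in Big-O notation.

Each loop level contributes: n × n. Multiplying the contributions gives O(n^2).

Answer: O(n^2)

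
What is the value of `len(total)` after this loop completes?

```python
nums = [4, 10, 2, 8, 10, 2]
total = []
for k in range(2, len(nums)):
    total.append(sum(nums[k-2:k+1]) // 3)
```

Number of 3-element averages
`total` takes the values: [] → [5] → [5, 6] → [5, 6, 6] → [5, 6, 6, 6]
So `len(total)` = 4

Answer: 4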